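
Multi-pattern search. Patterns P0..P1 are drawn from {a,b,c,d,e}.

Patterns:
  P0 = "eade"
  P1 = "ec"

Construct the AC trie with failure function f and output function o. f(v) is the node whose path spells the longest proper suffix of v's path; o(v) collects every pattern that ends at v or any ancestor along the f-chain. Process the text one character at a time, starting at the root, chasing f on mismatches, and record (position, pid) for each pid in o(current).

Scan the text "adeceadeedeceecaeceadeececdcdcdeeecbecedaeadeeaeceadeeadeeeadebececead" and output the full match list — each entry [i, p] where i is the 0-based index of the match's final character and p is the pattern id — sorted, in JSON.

Build automaton:
Trie nodes:
  n0 'ε': e→1
  n1 'e': a→2 c→5
  n2 'ea': d→3
  n3 'ead': e→4
  n4 'eade': ·  ←P0
  n5 'ec': ·  ←P1

Failure links (BFS by depth):
  fail(1) 'e': from fail(0)=0 chase 'e': 0 ⇒ 0;  out=∅∪out(0)=∅
  fail(2) 'ea': from fail(1)=0 chase 'a': 0 ⇒ 0;  out=∅∪out(0)=∅
  fail(5) 'ec': from fail(1)=0 chase 'c': 0 ⇒ 0;  out={1}∪out(0)={1}
  fail(3) 'ead': from fail(2)=0 chase 'd': 0 ⇒ 0;  out=∅∪out(0)=∅
  fail(4) 'eade': from fail(3)=0 chase 'e': 0 ⇒ 1;  out={0}∪out(1)={0}

Run:
i=0 'a': node 0→0
i=1 'd': node 0→0
i=2 'e': node 0→1
i=3 'c': node 1→5  ** P1@[2:3]
i=4 'e': node 5→1 (via fail)
i=5 'a': node 1→2
i=6 'd': node 2→3
i=7 'e': node 3→4  ** P0@[4:7]
i=8 'e': node 4→1 (via fail)
i=9 'd': node 1→0 (via fail)
i=10 'e': node 0→1
i=11 'c': node 1→5  ** P1@[10:11]
i=12 'e': node 5→1 (via fail)
i=13 'e': node 1→1 (via fail)
i=14 'c': node 1→5  ** P1@[13:14]
i=15 'a': node 5→0 (via fail)
i=16 'e': node 0→1
i=17 'c': node 1→5  ** P1@[16:17]
i=18 'e': node 5→1 (via fail)
i=19 'a': node 1→2
i=20 'd': node 2→3
i=21 'e': node 3→4  ** P0@[18:21]
i=22 'e': node 4→1 (via fail)
i=23 'c': node 1→5  ** P1@[22:23]
i=24 'e': node 5→1 (via fail)
i=25 'c': node 1→5  ** P1@[24:25]
i=26 'd': node 5→0 (via fail)
i=27 'c': node 0→0
i=28 'd': node 0→0
i=29 'c': node 0→0
i=30 'd': node 0→0
i=31 'e': node 0→1
i=32 'e': node 1→1 (via fail)
i=33 'e': node 1→1 (via fail)
i=34 'c': node 1→5  ** P1@[33:34]
i=35 'b': node 5→0 (via fail)
i=36 'e': node 0→1
i=37 'c': node 1→5  ** P1@[36:37]
i=38 'e': node 5→1 (via fail)
i=39 'd': node 1→0 (via fail)
i=40 'a': node 0→0
i=41 'e': node 0→1
i=42 'a': node 1→2
i=43 'd': node 2→3
i=44 'e': node 3→4  ** P0@[41:44]
i=45 'e': node 4→1 (via fail)
i=46 'a': node 1→2
i=47 'e': node 2→1 (via fail)
i=48 'c': node 1→5  ** P1@[47:48]
i=49 'e': node 5→1 (via fail)
i=50 'a': node 1→2
i=51 'd': node 2→3
i=52 'e': node 3→4  ** P0@[49:52]
i=53 'e': node 4→1 (via fail)
i=54 'a': node 1→2
i=55 'd': node 2→3
i=56 'e': node 3→4  ** P0@[53:56]
i=57 'e': node 4→1 (via fail)
i=58 'e': node 1→1 (via fail)
i=59 'a': node 1→2
i=60 'd': node 2→3
i=61 'e': node 3→4  ** P0@[58:61]
i=62 'b': node 4→0 (via fail)
i=63 'e': node 0→1
i=64 'c': node 1→5  ** P1@[63:64]
i=65 'e': node 5→1 (via fail)
i=66 'c': node 1→5  ** P1@[65:66]
i=67 'e': node 5→1 (via fail)
i=68 'a': node 1→2
i=69 'd': node 2→3

All matches (sorted): [[3,1],[7,0],[11,1],[14,1],[17,1],[21,0],[23,1],[25,1],[34,1],[37,1],[44,0],[48,1],[52,0],[56,0],[61,0],[64,1],[66,1]]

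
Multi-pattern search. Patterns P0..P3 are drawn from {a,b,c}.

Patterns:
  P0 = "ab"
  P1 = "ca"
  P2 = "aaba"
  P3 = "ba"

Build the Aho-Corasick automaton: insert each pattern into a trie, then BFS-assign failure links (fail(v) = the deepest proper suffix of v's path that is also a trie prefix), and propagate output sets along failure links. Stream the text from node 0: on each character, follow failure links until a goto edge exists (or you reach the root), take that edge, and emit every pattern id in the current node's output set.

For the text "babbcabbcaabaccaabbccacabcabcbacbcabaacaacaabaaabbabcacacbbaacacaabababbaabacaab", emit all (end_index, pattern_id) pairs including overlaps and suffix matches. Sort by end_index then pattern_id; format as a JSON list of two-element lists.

Construct AC machine:
Trie (insert patterns):
  0='ε' goto a→1 b→8 c→3
  1='a' goto a→5 b→2
  2='ab' goto ·  ←P0
  3='c' goto a→4
  4='ca' goto ·  ←P1
  5='aa' goto b→6
  6='aab' goto a→7
  7='aaba' goto ·  ←P2
  8='b' goto a→9
  9='ba' goto ·  ←P3

Failure links (BFS by depth):
  n1('a'): parent n0 fail=0; on 'a' 0 → fail=0;  out ∅∪∅=∅
  n3('c'): parent n0 fail=0; on 'c' 0 → fail=0;  out ∅∪∅=∅
  n8('b'): parent n0 fail=0; on 'b' 0 → fail=0;  out ∅∪∅=∅
  n2('ab'): parent n1 fail=0; on 'b' 0 → fail=8;  out {0}∪∅={0}
  n4('ca'): parent n3 fail=0; on 'a' 0 → fail=1;  out {1}∪∅={1}
  n5('aa'): parent n1 fail=0; on 'a' 0 → fail=1;  out ∅∪∅=∅
  n9('ba'): parent n8 fail=0; on 'a' 0 → fail=1;  out {3}∪∅={3}
  n6('aab'): parent n5 fail=1; on 'b' 1 → fail=2;  out ∅∪{0}={0}
  n7('aaba'): parent n6 fail=2; on 'a' 2→8 → fail=9;  out {2}∪{3}={2,3}

Scan:
i=0 'b': node 0→8
i=1 'a': node 8→9  emit P3@[0:1]
i=2 'b': node 9→2 (via fail)  emit P0@[1:2]
i=3 'b': node 2→8 (via fail)
i=4 'c': node 8→3 (via fail)
i=5 'a': node 3→4  emit P1@[4:5]
i=6 'b': node 4→2 (via fail)  emit P0@[5:6]
i=7 'b': node 2→8 (via fail)
i=8 'c': node 8→3 (via fail)
i=9 'a': node 3→4  emit P1@[8:9]
i=10 'a': node 4→5 (via fail)
i=11 'b': node 5→6  emit P0@[10:11]
i=12 'a': node 6→7  emit P2@[9:12],P3@[11:12]
i=13 'c': node 7→3 (via fail)
i=14 'c': node 3→3 (via fail)
i=15 'a': node 3→4  emit P1@[14:15]
i=16 'a': node 4→5 (via fail)
i=17 'b': node 5→6  emit P0@[16:17]
i=18 'b': node 6→8 (via fail)
i=19 'c': node 8→3 (via fail)
i=20 'c': node 3→3 (via fail)
i=21 'a': node 3→4  emit P1@[20:21]
i=22 'c': node 4→3 (via fail)
i=23 'a': node 3→4  emit P1@[22:23]
i=24 'b': node 4→2 (via fail)  emit P0@[23:24]
i=25 'c': node 2→3 (via fail)
i=26 'a': node 3→4  emit P1@[25:26]
i=27 'b': node 4→2 (via fail)  emit P0@[26:27]
i=28 'c': node 2→3 (via fail)
i=29 'b': node 3→8 (via fail)
i=30 'a': node 8→9  emit P3@[29:30]
i=31 'c': node 9→3 (via fail)
i=32 'b': node 3→8 (via fail)
i=33 'c': node 8→3 (via fail)
i=34 'a': node 3→4  emit P1@[33:34]
i=35 'b': node 4→2 (via fail)  emit P0@[34:35]
i=36 'a': node 2→9 (via fail)  emit P3@[35:36]
i=37 'a': node 9→5 (via fail)
i=38 'c': node 5→3 (via fail)
i=39 'a': node 3→4  emit P1@[38:39]
i=40 'a': node 4→5 (via fail)
i=41 'c': node 5→3 (via fail)
i=42 'a': node 3→4  emit P1@[41:42]
i=43 'a': node 4→5 (via fail)
i=44 'b': node 5→6  emit P0@[43:44]
i=45 'a': node 6→7  emit P2@[42:45],P3@[44:45]
i=46 'a': node 7→5 (via fail)
i=47 'a': node 5→5 (via fail)
i=48 'b': node 5→6  emit P0@[47:48]
i=49 'b': node 6→8 (via fail)
i=50 'a': node 8→9  emit P3@[49:50]
i=51 'b': node 9→2 (via fail)  emit P0@[50:51]
i=52 'c': node 2→3 (via fail)
i=53 'a': node 3→4  emit P1@[52:53]
i=54 'c': node 4→3 (via fail)
i=55 'a': node 3→4  emit P1@[54:55]
i=56 'c': node 4→3 (via fail)
i=57 'b': node 3→8 (via fail)
i=58 'b': node 8→8 (via fail)
i=59 'a': node 8→9  emit P3@[58:59]
i=60 'a': node 9→5 (via fail)
i=61 'c': node 5→3 (via fail)
i=62 'a': node 3→4  emit P1@[61:62]
i=63 'c': node 4→3 (via fail)
i=64 'a': node 3→4  emit P1@[63:64]
i=65 'a': node 4→5 (via fail)
i=66 'b': node 5→6  emit P0@[65:66]
i=67 'a': node 6→7  emit P2@[64:67],P3@[66:67]
i=68 'b': node 7→2 (via fail)  emit P0@[67:68]
i=69 'a': node 2→9 (via fail)  emit P3@[68:69]
i=70 'b': node 9→2 (via fail)  emit P0@[69:70]
i=71 'b': node 2→8 (via fail)
i=72 'a': node 8→9  emit P3@[71:72]
i=73 'a': node 9→5 (via fail)
i=74 'b': node 5→6  emit P0@[73:74]
i=75 'a': node 6→7  emit P2@[72:75],P3@[74:75]
i=76 'c': node 7→3 (via fail)
i=77 'a': node 3→4  emit P1@[76:77]
i=78 'a': node 4→5 (via fail)
i=79 'b': node 5→6  emit P0@[78:79]

Matches: [[1,3],[2,0],[5,1],[6,0],[9,1],[11,0],[12,2],[12,3],[15,1],[17,0],[21,1],[23,1],[24,0],[26,1],[27,0],[30,3],[34,1],[35,0],[36,3],[39,1],[42,1],[44,0],[45,2],[45,3],[48,0],[50,3],[51,0],[53,1],[55,1],[59,3],[62,1],[64,1],[66,0],[67,2],[67,3],[68,0],[69,3],[70,0],[72,3],[74,0],[75,2],[75,3],[77,1],[79,0]]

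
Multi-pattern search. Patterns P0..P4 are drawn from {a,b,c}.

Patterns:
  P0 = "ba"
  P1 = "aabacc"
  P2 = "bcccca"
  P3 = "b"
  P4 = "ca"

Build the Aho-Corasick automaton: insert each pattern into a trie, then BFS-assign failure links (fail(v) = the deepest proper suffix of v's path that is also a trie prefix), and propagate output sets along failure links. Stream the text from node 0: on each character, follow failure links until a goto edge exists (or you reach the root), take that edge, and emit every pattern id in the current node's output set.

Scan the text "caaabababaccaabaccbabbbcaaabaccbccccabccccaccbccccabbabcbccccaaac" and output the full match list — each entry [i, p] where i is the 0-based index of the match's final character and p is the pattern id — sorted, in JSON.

Construct AC machine:
Trie nodes:
  n0 'ε': a→3 b→1 c→14
  n1 'b': a→2 c→9  [P3 ends]
  n2 'ba': ·  [P0 ends]
  n3 'a': a→4
  n4 'aa': b→5
  n5 'aab': a→6
  n6 'aaba': c→7
  n7 'aabac': c→8
  n8 'aabacc': ·  [P1 ends]
  n9 'bc': c→10
  n10 'bcc': c→11
  n11 'bccc': c→12
  n12 'bcccc': a→13
  n13 'bcccca': ·  [P2 ends]
  n14 'c': a→15
  n15 'ca': ·  [P4 ends]

Failure links (BFS by depth):
  n1('b'): parent n0 fail=0; on 'b' 0 → fail=0;  out {3}∪∅={3}
  n3('a'): parent n0 fail=0; on 'a' 0 → fail=0;  out ∅∪∅=∅
  n14('c'): parent n0 fail=0; on 'c' 0 → fail=0;  out ∅∪∅=∅
  n2('ba'): parent n1 fail=0; on 'a' 0 → fail=3;  out {0}∪∅={0}
  n4('aa'): parent n3 fail=0; on 'a' 0 → fail=3;  out ∅∪∅=∅
  n9('bc'): parent n1 fail=0; on 'c' 0 → fail=14;  out ∅∪∅=∅
  n15('ca'): parent n14 fail=0; on 'a' 0 → fail=3;  out {4}∪∅={4}
  n5('aab'): parent n4 fail=3; on 'b' 3→0 → fail=1;  out ∅∪{3}={3}
  n10('bcc'): parent n9 fail=14; on 'c' 14→0 → fail=14;  out ∅∪∅=∅
  n6('aaba'): parent n5 fail=1; on 'a' 1 → fail=2;  out ∅∪{0}={0}
  n11('bccc'): parent n10 fail=14; on 'c' 14→0 → fail=14;  out ∅∪∅=∅
  n7('aabac'): parent n6 fail=2; on 'c' 2→3→0 → fail=14;  out ∅∪∅=∅
  n12('bcccc'): parent n11 fail=14; on 'c' 14→0 → fail=14;  out ∅∪∅=∅
  n8('aabacc'): parent n7 fail=14; on 'c' 14→0 → fail=14;  out {1}∪∅={1}
  n13('bcccca'): parent n12 fail=14; on 'a' 14 → fail=15;  out {2}∪{4}={2,4}

Run:
i=0 'c': node 0→14
i=1 'a': node 14→15  ** P4@[0:1]
i=2 'a': node 15→4 (via fail)
i=3 'a': node 4→4 (via fail)
i=4 'b': node 4→5  ** P3@[4:4]
i=5 'a': node 5→6  ** P0@[4:5]
i=6 'b': node 6→1 (via fail)  ** P3@[6:6]
i=7 'a': node 1→2  ** P0@[6:7]
i=8 'b': node 2→1 (via fail)  ** P3@[8:8]
i=9 'a': node 1→2  ** P0@[8:9]
i=10 'c': node 2→14 (via fail)
i=11 'c': node 14→14 (via fail)
i=12 'a': node 14→15  ** P4@[11:12]
i=13 'a': node 15→4 (via fail)
i=14 'b': node 4→5  ** P3@[14:14]
i=15 'a': node 5→6  ** P0@[14:15]
i=16 'c': node 6→7
i=17 'c': node 7→8  ** P1@[12:17]
i=18 'b': node 8→1 (via fail)  ** P3@[18:18]
i=19 'a': node 1→2  ** P0@[18:19]
i=20 'b': node 2→1 (via fail)  ** P3@[20:20]
i=21 'b': node 1→1 (via fail)  ** P3@[21:21]
i=22 'b': node 1→1 (via fail)  ** P3@[22:22]
i=23 'c': node 1→9
i=24 'a': node 9→15 (via fail)  ** P4@[23:24]
i=25 'a': node 15→4 (via fail)
i=26 'a': node 4→4 (via fail)
i=27 'b': node 4→5  ** P3@[27:27]
i=28 'a': node 5→6  ** P0@[27:28]
i=29 'c': node 6→7
i=30 'c': node 7→8  ** P1@[25:30]
i=31 'b': node 8→1 (via fail)  ** P3@[31:31]
i=32 'c': node 1→9
i=33 'c': node 9→10
i=34 'c': node 10→11
i=35 'c': node 11→12
i=36 'a': node 12→13  ** P2@[31:36],P4@[35:36]
i=37 'b': node 13→1 (via fail)  ** P3@[37:37]
i=38 'c': node 1→9
i=39 'c': node 9→10
i=40 'c': node 10→11
i=41 'c': node 11→12
i=42 'a': node 12→13  ** P2@[37:42],P4@[41:42]
i=43 'c': node 13→14 (via fail)
i=44 'c': node 14→14 (via fail)
i=45 'b': node 14→1 (via fail)  ** P3@[45:45]
i=46 'c': node 1→9
i=47 'c': node 9→10
i=48 'c': node 10→11
i=49 'c': node 11→12
i=50 'a': node 12→13  ** P2@[45:50],P4@[49:50]
i=51 'b': node 13→1 (via fail)  ** P3@[51:51]
i=52 'b': node 1→1 (via fail)  ** P3@[52:52]
i=53 'a': node 1→2  ** P0@[52:53]
i=54 'b': node 2→1 (via fail)  ** P3@[54:54]
i=55 'c': node 1→9
i=56 'b': node 9→1 (via fail)  ** P3@[56:56]
i=57 'c': node 1→9
i=58 'c': node 9→10
i=59 'c': node 10→11
i=60 'c': node 11→12
i=61 'a': node 12→13  ** P2@[56:61],P4@[60:61]
i=62 'a': node 13→4 (via fail)
i=63 'a': node 4→4 (via fail)
i=64 'c': node 4→14 (via fail)

Matches: [[1,4],[4,3],[5,0],[6,3],[7,0],[8,3],[9,0],[12,4],[14,3],[15,0],[17,1],[18,3],[19,0],[20,3],[21,3],[22,3],[24,4],[27,3],[28,0],[30,1],[31,3],[36,2],[36,4],[37,3],[42,2],[42,4],[45,3],[50,2],[50,4],[51,3],[52,3],[53,0],[54,3],[56,3],[61,2],[61,4]]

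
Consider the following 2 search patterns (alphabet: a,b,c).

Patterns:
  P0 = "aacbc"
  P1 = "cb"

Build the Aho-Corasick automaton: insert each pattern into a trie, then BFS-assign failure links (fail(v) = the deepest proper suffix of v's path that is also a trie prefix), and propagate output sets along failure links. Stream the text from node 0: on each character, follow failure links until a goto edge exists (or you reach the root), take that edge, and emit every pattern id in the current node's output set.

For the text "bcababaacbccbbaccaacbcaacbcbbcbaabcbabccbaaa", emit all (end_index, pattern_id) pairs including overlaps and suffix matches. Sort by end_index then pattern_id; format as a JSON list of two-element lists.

Construct AC machine:
Trie (insert patterns):
  0='ε' goto a→1 c→6
  1='a' goto a→2
  2='aa' goto c→3
  3='aac' goto b→4
  4='aacb' goto c→5
  5='aacbc' goto ·  ←P0
  6='c' goto b→7
  7='cb' goto ·  ←P1

BFS fail/out derivation:
  fail(1) 'a': from fail(0)=0 chase 'a': 0 ⇒ 0;  out=∅∪out(0)=∅
  fail(6) 'c': from fail(0)=0 chase 'c': 0 ⇒ 0;  out=∅∪out(0)=∅
  fail(2) 'aa': from fail(1)=0 chase 'a': 0 ⇒ 1;  out=∅∪out(1)=∅
  fail(7) 'cb': from fail(6)=0 chase 'b': 0 ⇒ 0;  out={1}∪out(0)={1}
  fail(3) 'aac': from fail(2)=1 chase 'c': 1→0 ⇒ 6;  out=∅∪out(6)=∅
  fail(4) 'aacb': from fail(3)=6 chase 'b': 6 ⇒ 7;  out=∅∪out(7)={1}
  fail(5) 'aacbc': from fail(4)=7 chase 'c': 7→0 ⇒ 6;  out={0}∪out(6)={0}

Run:
[0] read 'b'  n0⇒n0
[1] read 'c'  n0⇒n6
[2] read 'a'  n6⇒n1 (fail-walked)
[3] read 'b'  n1⇒n0 (fail-walked)
[4] read 'a'  n0⇒n1
[5] read 'b'  n1⇒n0 (fail-walked)
[6] read 'a'  n0⇒n1
[7] read 'a'  n1⇒n2
[8] read 'c'  n2⇒n3
[9] read 'b'  n3⇒n4  ** P1@[8:9]
[10] read 'c'  n4⇒n5  ** P0@[6:10]
[11] read 'c'  n5⇒n6 (fail-walked)
[12] read 'b'  n6⇒n7  ** P1@[11:12]
[13] read 'b'  n7⇒n0 (fail-walked)
[14] read 'a'  n0⇒n1
[15] read 'c'  n1⇒n6 (fail-walked)
[16] read 'c'  n6⇒n6 (fail-walked)
[17] read 'a'  n6⇒n1 (fail-walked)
[18] read 'a'  n1⇒n2
[19] read 'c'  n2⇒n3
[20] read 'b'  n3⇒n4  ** P1@[19:20]
[21] read 'c'  n4⇒n5  ** P0@[17:21]
[22] read 'a'  n5⇒n1 (fail-walked)
[23] read 'a'  n1⇒n2
[24] read 'c'  n2⇒n3
[25] read 'b'  n3⇒n4  ** P1@[24:25]
[26] read 'c'  n4⇒n5  ** P0@[22:26]
[27] read 'b'  n5⇒n7 (fail-walked)  ** P1@[26:27]
[28] read 'b'  n7⇒n0 (fail-walked)
[29] read 'c'  n0⇒n6
[30] read 'b'  n6⇒n7  ** P1@[29:30]
[31] read 'a'  n7⇒n1 (fail-walked)
[32] read 'a'  n1⇒n2
[33] read 'b'  n2⇒n0 (fail-walked)
[34] read 'c'  n0⇒n6
[35] read 'b'  n6⇒n7  ** P1@[34:35]
[36] read 'a'  n7⇒n1 (fail-walked)
[37] read 'b'  n1⇒n0 (fail-walked)
[38] read 'c'  n0⇒n6
[39] read 'c'  n6⇒n6 (fail-walked)
[40] read 'b'  n6⇒n7  ** P1@[39:40]
[41] read 'a'  n7⇒n1 (fail-walked)
[42] read 'a'  n1⇒n2
[43] read 'a'  n2⇒n2 (fail-walked)

All matches (sorted): [[9,1],[10,0],[12,1],[20,1],[21,0],[25,1],[26,0],[27,1],[30,1],[35,1],[40,1]]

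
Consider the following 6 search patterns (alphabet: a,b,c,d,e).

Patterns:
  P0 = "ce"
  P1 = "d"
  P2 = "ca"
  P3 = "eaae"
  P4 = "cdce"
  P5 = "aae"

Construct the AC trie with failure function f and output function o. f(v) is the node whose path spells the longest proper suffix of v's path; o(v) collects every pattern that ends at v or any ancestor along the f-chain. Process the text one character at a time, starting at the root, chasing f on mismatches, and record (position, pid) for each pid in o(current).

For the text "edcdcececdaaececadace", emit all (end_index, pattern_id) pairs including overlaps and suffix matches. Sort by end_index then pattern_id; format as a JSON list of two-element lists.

Build:
Trie nodes:
  0='ε' goto a→12 c→1 d→3 e→5
  1='c' goto a→4 d→9 e→2
  2='ce' goto ·  [P0 ends]
  3='d' goto ·  [P1 ends]
  4='ca' goto ·  [P2 ends]
  5='e' goto a→6
  6='ea' goto a→7
  7='eaa' goto e→8
  8='eaae' goto ·  [P3 ends]
  9='cd' goto c→10
  10='cdc' goto e→11
  11='cdce' goto ·  [P4 ends]
  12='a' goto a→13
  13='aa' goto e→14
  14='aae' goto ·  [P5 ends]

BFS fail/out derivation:
  n1('c'): parent n0 fail=0; on 'c' 0 → fail=0;  out ∅∪∅=∅
  n3('d'): parent n0 fail=0; on 'd' 0 → fail=0;  out {1}∪∅={1}
  n5('e'): parent n0 fail=0; on 'e' 0 → fail=0;  out ∅∪∅=∅
  n12('a'): parent n0 fail=0; on 'a' 0 → fail=0;  out ∅∪∅=∅
  n2('ce'): parent n1 fail=0; on 'e' 0 → fail=5;  out {0}∪∅={0}
  n4('ca'): parent n1 fail=0; on 'a' 0 → fail=12;  out {2}∪∅={2}
  n6('ea'): parent n5 fail=0; on 'a' 0 → fail=12;  out ∅∪∅=∅
  n9('cd'): parent n1 fail=0; on 'd' 0 → fail=3;  out ∅∪{1}={1}
  n13('aa'): parent n12 fail=0; on 'a' 0 → fail=12;  out ∅∪∅=∅
  n7('eaa'): parent n6 fail=12; on 'a' 12 → fail=13;  out ∅∪∅=∅
  n10('cdc'): parent n9 fail=3; on 'c' 3→0 → fail=1;  out ∅∪∅=∅
  n14('aae'): parent n13 fail=12; on 'e' 12→0 → fail=5;  out {5}∪∅={5}
  n8('eaae'): parent n7 fail=13; on 'e' 13 → fail=14;  out {3}∪{5}={3,5}
  n11('cdce'): parent n10 fail=1; on 'e' 1 → fail=2;  out {4}∪{0}={0,4}

Run:
pos 0 'e': at 5
pos 1 'd': at 3 (fail-walked)  ** P1@[1:1]
pos 2 'c': at 1 (fail-walked)
pos 3 'd': at 9  ** P1@[3:3]
pos 4 'c': at 10
pos 5 'e': at 11  ** P0@[4:5],P4@[2:5]
pos 6 'c': at 1 (fail-walked)
pos 7 'e': at 2  ** P0@[6:7]
pos 8 'c': at 1 (fail-walked)
pos 9 'd': at 9  ** P1@[9:9]
pos 10 'a': at 12 (fail-walked)
pos 11 'a': at 13
pos 12 'e': at 14  ** P5@[10:12]
pos 13 'c': at 1 (fail-walked)
pos 14 'e': at 2  ** P0@[13:14]
pos 15 'c': at 1 (fail-walked)
pos 16 'a': at 4  ** P2@[15:16]
pos 17 'd': at 3 (fail-walked)  ** P1@[17:17]
pos 18 'a': at 12 (fail-walked)
pos 19 'c': at 1 (fail-walked)
pos 20 'e': at 2  ** P0@[19:20]

Matches: [[1,1],[3,1],[5,0],[5,4],[7,0],[9,1],[12,5],[14,0],[16,2],[17,1],[20,0]]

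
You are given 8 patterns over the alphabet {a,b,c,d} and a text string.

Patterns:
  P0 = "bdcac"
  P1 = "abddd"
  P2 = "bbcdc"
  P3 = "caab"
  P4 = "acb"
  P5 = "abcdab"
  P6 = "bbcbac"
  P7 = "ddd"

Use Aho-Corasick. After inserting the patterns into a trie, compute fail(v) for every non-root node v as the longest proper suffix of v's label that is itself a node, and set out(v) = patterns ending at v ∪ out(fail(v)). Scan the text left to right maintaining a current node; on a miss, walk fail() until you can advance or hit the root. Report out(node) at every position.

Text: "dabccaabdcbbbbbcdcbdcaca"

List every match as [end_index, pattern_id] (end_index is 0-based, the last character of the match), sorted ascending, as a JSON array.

Build:
Trie (insert patterns):
  n0 'ε': a→6 b→1 c→15 d→28
  n1 'b': b→11 d→2
  n2 'bd': c→3
  n3 'bdc': a→4
  n4 'bdca': c→5
  n5 'bdcac': ·  [P0 ends]
  n6 'a': b→7 c→19
  n7 'ab': c→21 d→8
  n8 'abd': d→9
  n9 'abdd': d→10
  n10 'abddd': ·  [P1 ends]
  n11 'bb': c→12
  n12 'bbc': b→25 d→13
  n13 'bbcd': c→14
  n14 'bbcdc': ·  [P2 ends]
  n15 'c': a→16
  n16 'ca': a→17
  n17 'caa': b→18
  n18 'caab': ·  [P3 ends]
  n19 'ac': b→20
  n20 'acb': ·  [P4 ends]
  n21 'abc': d→22
  n22 'abcd': a→23
  n23 'abcda': b→24
  n24 'abcdab': ·  [P5 ends]
  n25 'bbcb': a→26
  n26 'bbcba': c→27
  n27 'bbcbac': ·  [P6 ends]
  n28 'd': d→29
  n29 'dd': d→30
  n30 'ddd': ·  [P7 ends]

BFS fail/out derivation:
  n1('b'): parent n0 fail=0; on 'b' 0 → fail=0;  out ∅∪∅=∅
  n6('a'): parent n0 fail=0; on 'a' 0 → fail=0;  out ∅∪∅=∅
  n15('c'): parent n0 fail=0; on 'c' 0 → fail=0;  out ∅∪∅=∅
  n28('d'): parent n0 fail=0; on 'd' 0 → fail=0;  out ∅∪∅=∅
  n2('bd'): parent n1 fail=0; on 'd' 0 → fail=28;  out ∅∪∅=∅
  n7('ab'): parent n6 fail=0; on 'b' 0 → fail=1;  out ∅∪∅=∅
  n11('bb'): parent n1 fail=0; on 'b' 0 → fail=1;  out ∅∪∅=∅
  n16('ca'): parent n15 fail=0; on 'a' 0 → fail=6;  out ∅∪∅=∅
  n19('ac'): parent n6 fail=0; on 'c' 0 → fail=15;  out ∅∪∅=∅
  n29('dd'): parent n28 fail=0; on 'd' 0 → fail=28;  out ∅∪∅=∅
  n3('bdc'): parent n2 fail=28; on 'c' 28→0 → fail=15;  out ∅∪∅=∅
  n8('abd'): parent n7 fail=1; on 'd' 1 → fail=2;  out ∅∪∅=∅
  n12('bbc'): parent n11 fail=1; on 'c' 1→0 → fail=15;  out ∅∪∅=∅
  n17('caa'): parent n16 fail=6; on 'a' 6→0 → fail=6;  out ∅∪∅=∅
  n20('acb'): parent n19 fail=15; on 'b' 15→0 → fail=1;  out {4}∪∅={4}
  n21('abc'): parent n7 fail=1; on 'c' 1→0 → fail=15;  out ∅∪∅=∅
  n30('ddd'): parent n29 fail=28; on 'd' 28 → fail=29;  out {7}∪∅={7}
  n4('bdca'): parent n3 fail=15; on 'a' 15 → fail=16;  out ∅∪∅=∅
  n9('abdd'): parent n8 fail=2; on 'd' 2→28 → fail=29;  out ∅∪∅=∅
  n13('bbcd'): parent n12 fail=15; on 'd' 15→0 → fail=28;  out ∅∪∅=∅
  n18('caab'): parent n17 fail=6; on 'b' 6 → fail=7;  out {3}∪∅={3}
  n22('abcd'): parent n21 fail=15; on 'd' 15→0 → fail=28;  out ∅∪∅=∅
  n25('bbcb'): parent n12 fail=15; on 'b' 15→0 → fail=1;  out ∅∪∅=∅
  n5('bdcac'): parent n4 fail=16; on 'c' 16→6 → fail=19;  out {0}∪∅={0}
  n10('abddd'): parent n9 fail=29; on 'd' 29 → fail=30;  out {1}∪{7}={1,7}
  n14('bbcdc'): parent n13 fail=28; on 'c' 28→0 → fail=15;  out {2}∪∅={2}
  n23('abcda'): parent n22 fail=28; on 'a' 28→0 → fail=6;  out ∅∪∅=∅
  n26('bbcba'): parent n25 fail=1; on 'a' 1→0 → fail=6;  out ∅∪∅=∅
  n24('abcdab'): parent n23 fail=6; on 'b' 6 → fail=7;  out {5}∪∅={5}
  n27('bbcbac'): parent n26 fail=6; on 'c' 6 → fail=19;  out {6}∪∅={6}

Run:
i=0 'd': node 0→28
i=1 'a': node 28→6 ·f
i=2 'b': node 6→7
i=3 'c': node 7→21
i=4 'c': node 21→15 ·f
i=5 'a': node 15→16
i=6 'a': node 16→17
i=7 'b': node 17→18  → match P3@[4:7]
i=8 'd': node 18→8 ·f
i=9 'c': node 8→3 ·f
i=10 'b': node 3→1 ·f
i=11 'b': node 1→11
i=12 'b': node 11→11 ·f
i=13 'b': node 11→11 ·f
i=14 'b': node 11→11 ·f
i=15 'c': node 11→12
i=16 'd': node 12→13
i=17 'c': node 13→14  → match P2@[13:17]
i=18 'b': node 14→1 ·f
i=19 'd': node 1→2
i=20 'c': node 2→3
i=21 'a': node 3→4
i=22 'c': node 4→5  → match P0@[18:22]
i=23 'a': node 5→16 ·f

Result: [[7,3],[17,2],[22,0]]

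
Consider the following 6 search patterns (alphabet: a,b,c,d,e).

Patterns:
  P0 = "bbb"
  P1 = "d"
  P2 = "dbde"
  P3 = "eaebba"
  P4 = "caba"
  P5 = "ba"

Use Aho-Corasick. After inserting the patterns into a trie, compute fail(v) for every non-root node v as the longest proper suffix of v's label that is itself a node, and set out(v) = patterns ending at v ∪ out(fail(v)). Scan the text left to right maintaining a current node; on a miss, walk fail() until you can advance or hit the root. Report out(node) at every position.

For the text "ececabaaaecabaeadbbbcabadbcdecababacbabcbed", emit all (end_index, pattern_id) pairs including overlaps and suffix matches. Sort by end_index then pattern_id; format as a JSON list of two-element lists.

Build automaton:
Trie nodes:
  n0 'ε': b→1 c→14 d→4 e→8
  n1 'b': a→18 b→2
  n2 'bb': b→3
  n3 'bbb': ·  ←P0
  n4 'd': b→5  ←P1
  n5 'db': d→6
  n6 'dbd': e→7
  n7 'dbde': ·  ←P2
  n8 'e': a→9
  n9 'ea': e→10
  n10 'eae': b→11
  n11 'eaeb': b→12
  n12 'eaebb': a→13
  n13 'eaebba': ·  ←P3
  n14 'c': a→15
  n15 'ca': b→16
  n16 'cab': a→17
  n17 'caba': ·  ←P4
  n18 'ba': ·  ←P5

BFS fail/out derivation:
  fail(1) 'b': from fail(0)=0 chase 'b': 0 ⇒ 0;  out=∅∪out(0)=∅
  fail(4) 'd': from fail(0)=0 chase 'd': 0 ⇒ 0;  out={1}∪out(0)={1}
  fail(8) 'e': from fail(0)=0 chase 'e': 0 ⇒ 0;  out=∅∪out(0)=∅
  fail(14) 'c': from fail(0)=0 chase 'c': 0 ⇒ 0;  out=∅∪out(0)=∅
  fail(2) 'bb': from fail(1)=0 chase 'b': 0 ⇒ 1;  out=∅∪out(1)=∅
  fail(5) 'db': from fail(4)=0 chase 'b': 0 ⇒ 1;  out=∅∪out(1)=∅
  fail(9) 'ea': from fail(8)=0 chase 'a': 0 ⇒ 0;  out=∅∪out(0)=∅
  fail(15) 'ca': from fail(14)=0 chase 'a': 0 ⇒ 0;  out=∅∪out(0)=∅
  fail(18) 'ba': from fail(1)=0 chase 'a': 0 ⇒ 0;  out={5}∪out(0)={5}
  fail(3) 'bbb': from fail(2)=1 chase 'b': 1 ⇒ 2;  out={0}∪out(2)={0}
  fail(6) 'dbd': from fail(5)=1 chase 'd': 1→0 ⇒ 4;  out=∅∪out(4)={1}
  fail(10) 'eae': from fail(9)=0 chase 'e': 0 ⇒ 8;  out=∅∪out(8)=∅
  fail(16) 'cab': from fail(15)=0 chase 'b': 0 ⇒ 1;  out=∅∪out(1)=∅
  fail(7) 'dbde': from fail(6)=4 chase 'e': 4→0 ⇒ 8;  out={2}∪out(8)={2}
  fail(11) 'eaeb': from fail(10)=8 chase 'b': 8→0 ⇒ 1;  out=∅∪out(1)=∅
  fail(17) 'caba': from fail(16)=1 chase 'a': 1 ⇒ 18;  out={4}∪out(18)={4,5}
  fail(12) 'eaebb': from fail(11)=1 chase 'b': 1 ⇒ 2;  out=∅∪out(2)=∅
  fail(13) 'eaebba': from fail(12)=2 chase 'a': 2→1 ⇒ 18;  out={3}∪out(18)={3,5}

Scan:
pos 0 'e': at 8
pos 1 'c': at 14 ·f
pos 2 'e': at 8 ·f
pos 3 'c': at 14 ·f
pos 4 'a': at 15
pos 5 'b': at 16
pos 6 'a': at 17  emit P4@[3:6],P5@[5:6]
pos 7 'a': at 0 ·f
pos 8 'a': at 0
pos 9 'e': at 8
pos 10 'c': at 14 ·f
pos 11 'a': at 15
pos 12 'b': at 16
pos 13 'a': at 17  emit P4@[10:13],P5@[12:13]
pos 14 'e': at 8 ·f
pos 15 'a': at 9
pos 16 'd': at 4 ·f  emit P1@[16:16]
pos 17 'b': at 5
pos 18 'b': at 2 ·f
pos 19 'b': at 3  emit P0@[17:19]
pos 20 'c': at 14 ·f
pos 21 'a': at 15
pos 22 'b': at 16
pos 23 'a': at 17  emit P4@[20:23],P5@[22:23]
pos 24 'd': at 4 ·f  emit P1@[24:24]
pos 25 'b': at 5
pos 26 'c': at 14 ·f
pos 27 'd': at 4 ·f  emit P1@[27:27]
pos 28 'e': at 8 ·f
pos 29 'c': at 14 ·f
pos 30 'a': at 15
pos 31 'b': at 16
pos 32 'a': at 17  emit P4@[29:32],P5@[31:32]
pos 33 'b': at 1 ·f
pos 34 'a': at 18  emit P5@[33:34]
pos 35 'c': at 14 ·f
pos 36 'b': at 1 ·f
pos 37 'a': at 18  emit P5@[36:37]
pos 38 'b': at 1 ·f
pos 39 'c': at 14 ·f
pos 40 'b': at 1 ·f
pos 41 'e': at 8 ·f
pos 42 'd': at 4 ·f  emit P1@[42:42]

Matches: [[6,4],[6,5],[13,4],[13,5],[16,1],[19,0],[23,4],[23,5],[24,1],[27,1],[32,4],[32,5],[34,5],[37,5],[42,1]]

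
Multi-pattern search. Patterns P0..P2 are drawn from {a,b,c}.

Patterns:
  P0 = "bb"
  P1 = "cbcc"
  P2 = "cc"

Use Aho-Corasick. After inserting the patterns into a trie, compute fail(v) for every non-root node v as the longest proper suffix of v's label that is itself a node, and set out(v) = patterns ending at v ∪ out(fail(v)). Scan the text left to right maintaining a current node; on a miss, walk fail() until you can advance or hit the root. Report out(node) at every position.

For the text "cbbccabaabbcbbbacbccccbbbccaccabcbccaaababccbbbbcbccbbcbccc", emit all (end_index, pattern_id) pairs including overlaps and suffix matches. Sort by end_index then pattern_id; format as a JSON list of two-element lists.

Build automaton:
Trie nodes:
  n0 'ε': b→1 c→3
  n1 'b': b→2
  n2 'bb': ·  ←P0
  n3 'c': b→4 c→7
  n4 'cb': c→5
  n5 'cbc': c→6
  n6 'cbcc': ·  ←P1
  n7 'cc': ·  ←P2

BFS fail/out derivation:
  n1('b'): parent n0 fail=0; on 'b' 0 → fail=0;  out ∅∪∅=∅
  n3('c'): parent n0 fail=0; on 'c' 0 → fail=0;  out ∅∪∅=∅
  n2('bb'): parent n1 fail=0; on 'b' 0 → fail=1;  out {0}∪∅={0}
  n4('cb'): parent n3 fail=0; on 'b' 0 → fail=1;  out ∅∪∅=∅
  n7('cc'): parent n3 fail=0; on 'c' 0 → fail=3;  out {2}∪∅={2}
  n5('cbc'): parent n4 fail=1; on 'c' 1→0 → fail=3;  out ∅∪∅=∅
  n6('cbcc'): parent n5 fail=3; on 'c' 3 → fail=7;  out {1}∪{2}={1,2}

Scan:
i=0 'c': node 0→3
i=1 'b': node 3→4
i=2 'b': node 4→2 (fail-walked)  → match P0@[1:2]
i=3 'c': node 2→3 (fail-walked)
i=4 'c': node 3→7  → match P2@[3:4]
i=5 'a': node 7→0 (fail-walked)
i=6 'b': node 0→1
i=7 'a': node 1→0 (fail-walked)
i=8 'a': node 0→0
i=9 'b': node 0→1
i=10 'b': node 1→2  → match P0@[9:10]
i=11 'c': node 2→3 (fail-walked)
i=12 'b': node 3→4
i=13 'b': node 4→2 (fail-walked)  → match P0@[12:13]
i=14 'b': node 2→2 (fail-walked)  → match P0@[13:14]
i=15 'a': node 2→0 (fail-walked)
i=16 'c': node 0→3
i=17 'b': node 3→4
i=18 'c': node 4→5
i=19 'c': node 5→6  → match P1@[16:19],P2@[18:19]
i=20 'c': node 6→7 (fail-walked)  → match P2@[19:20]
i=21 'c': node 7→7 (fail-walked)  → match P2@[20:21]
i=22 'b': node 7→4 (fail-walked)
i=23 'b': node 4→2 (fail-walked)  → match P0@[22:23]
i=24 'b': node 2→2 (fail-walked)  → match P0@[23:24]
i=25 'c': node 2→3 (fail-walked)
i=26 'c': node 3→7  → match P2@[25:26]
i=27 'a': node 7→0 (fail-walked)
i=28 'c': node 0→3
i=29 'c': node 3→7  → match P2@[28:29]
i=30 'a': node 7→0 (fail-walked)
i=31 'b': node 0→1
i=32 'c': node 1→3 (fail-walked)
i=33 'b': node 3→4
i=34 'c': node 4→5
i=35 'c': node 5→6  → match P1@[32:35],P2@[34:35]
i=36 'a': node 6→0 (fail-walked)
i=37 'a': node 0→0
i=38 'a': node 0→0
i=39 'b': node 0→1
i=40 'a': node 1→0 (fail-walked)
i=41 'b': node 0→1
i=42 'c': node 1→3 (fail-walked)
i=43 'c': node 3→7  → match P2@[42:43]
i=44 'b': node 7→4 (fail-walked)
i=45 'b': node 4→2 (fail-walked)  → match P0@[44:45]
i=46 'b': node 2→2 (fail-walked)  → match P0@[45:46]
i=47 'b': node 2→2 (fail-walked)  → match P0@[46:47]
i=48 'c': node 2→3 (fail-walked)
i=49 'b': node 3→4
i=50 'c': node 4→5
i=51 'c': node 5→6  → match P1@[48:51],P2@[50:51]
i=52 'b': node 6→4 (fail-walked)
i=53 'b': node 4→2 (fail-walked)  → match P0@[52:53]
i=54 'c': node 2→3 (fail-walked)
i=55 'b': node 3→4
i=56 'c': node 4→5
i=57 'c': node 5→6  → match P1@[54:57],P2@[56:57]
i=58 'c': node 6→7 (fail-walked)  → match P2@[57:58]

Result: [[2,0],[4,2],[10,0],[13,0],[14,0],[19,1],[19,2],[20,2],[21,2],[23,0],[24,0],[26,2],[29,2],[35,1],[35,2],[43,2],[45,0],[46,0],[47,0],[51,1],[51,2],[53,0],[57,1],[57,2],[58,2]]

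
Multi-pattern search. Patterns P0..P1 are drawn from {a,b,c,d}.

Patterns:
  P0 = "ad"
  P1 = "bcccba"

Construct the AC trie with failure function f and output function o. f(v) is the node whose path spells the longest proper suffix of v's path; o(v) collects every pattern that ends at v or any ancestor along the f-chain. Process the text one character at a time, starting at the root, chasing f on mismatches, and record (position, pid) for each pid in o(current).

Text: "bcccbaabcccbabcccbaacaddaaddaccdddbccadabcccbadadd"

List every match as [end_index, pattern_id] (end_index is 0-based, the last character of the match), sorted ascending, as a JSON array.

Build automaton:
Trie nodes:
  0='ε' goto a→1 b→3
  1='a' goto d→2
  2='ad' goto ·  ←P0
  3='b' goto c→4
  4='bc' goto c→5
  5='bcc' goto c→6
  6='bccc' goto b→7
  7='bcccb' goto a→8
  8='bcccba' goto ·  ←P1

BFS fail/out derivation:
  fail(1) 'a': from fail(0)=0 chase 'a': 0 ⇒ 0;  out=∅∪out(0)=∅
  fail(3) 'b': from fail(0)=0 chase 'b': 0 ⇒ 0;  out=∅∪out(0)=∅
  fail(2) 'ad': from fail(1)=0 chase 'd': 0 ⇒ 0;  out={0}∪out(0)={0}
  fail(4) 'bc': from fail(3)=0 chase 'c': 0 ⇒ 0;  out=∅∪out(0)=∅
  fail(5) 'bcc': from fail(4)=0 chase 'c': 0 ⇒ 0;  out=∅∪out(0)=∅
  fail(6) 'bccc': from fail(5)=0 chase 'c': 0 ⇒ 0;  out=∅∪out(0)=∅
  fail(7) 'bcccb': from fail(6)=0 chase 'b': 0 ⇒ 3;  out=∅∪out(3)=∅
  fail(8) 'bcccba': from fail(7)=3 chase 'a': 3→0 ⇒ 1;  out={1}∪out(1)={1}

Text stream:
pos 0 'b': at 3
pos 1 'c': at 4
pos 2 'c': at 5
pos 3 'c': at 6
pos 4 'b': at 7
pos 5 'a': at 8  → match P1@[0:5]
pos 6 'a': at 1 ·f
pos 7 'b': at 3 ·f
pos 8 'c': at 4
pos 9 'c': at 5
pos 10 'c': at 6
pos 11 'b': at 7
pos 12 'a': at 8  → match P1@[7:12]
pos 13 'b': at 3 ·f
pos 14 'c': at 4
pos 15 'c': at 5
pos 16 'c': at 6
pos 17 'b': at 7
pos 18 'a': at 8  → match P1@[13:18]
pos 19 'a': at 1 ·f
pos 20 'c': at 0 ·f
pos 21 'a': at 1
pos 22 'd': at 2  → match P0@[21:22]
pos 23 'd': at 0 ·f
pos 24 'a': at 1
pos 25 'a': at 1 ·f
pos 26 'd': at 2  → match P0@[25:26]
pos 27 'd': at 0 ·f
pos 28 'a': at 1
pos 29 'c': at 0 ·f
pos 30 'c': at 0
pos 31 'd': at 0
pos 32 'd': at 0
pos 33 'd': at 0
pos 34 'b': at 3
pos 35 'c': at 4
pos 36 'c': at 5
pos 37 'a': at 1 ·f
pos 38 'd': at 2  → match P0@[37:38]
pos 39 'a': at 1 ·f
pos 40 'b': at 3 ·f
pos 41 'c': at 4
pos 42 'c': at 5
pos 43 'c': at 6
pos 44 'b': at 7
pos 45 'a': at 8  → match P1@[40:45]
pos 46 'd': at 2 ·f  → match P0@[45:46]
pos 47 'a': at 1 ·f
pos 48 'd': at 2  → match P0@[47:48]
pos 49 'd': at 0 ·f

All matches (sorted): [[5,1],[12,1],[18,1],[22,0],[26,0],[38,0],[45,1],[46,0],[48,0]]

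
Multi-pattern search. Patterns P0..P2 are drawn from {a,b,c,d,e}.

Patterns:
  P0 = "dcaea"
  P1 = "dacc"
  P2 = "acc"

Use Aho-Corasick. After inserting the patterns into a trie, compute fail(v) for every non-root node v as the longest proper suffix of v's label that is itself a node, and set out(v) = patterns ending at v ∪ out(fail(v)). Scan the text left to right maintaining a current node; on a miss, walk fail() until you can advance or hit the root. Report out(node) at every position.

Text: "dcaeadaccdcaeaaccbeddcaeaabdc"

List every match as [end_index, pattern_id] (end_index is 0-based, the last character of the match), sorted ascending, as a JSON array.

Construct AC machine:
Trie (insert patterns):
  0='ε' goto a→9 d→1
  1='d' goto a→6 c→2
  2='dc' goto a→3
  3='dca' goto e→4
  4='dcae' goto a→5
  5='dcaea' goto ·  [P0 ends]
  6='da' goto c→7
  7='dac' goto c→8
  8='dacc' goto ·  [P1 ends]
  9='a' goto c→10
  10='ac' goto c→11
  11='acc' goto ·  [P2 ends]

Failure links (BFS by depth):
  n1('d'): parent n0 fail=0; on 'd' 0 → fail=0;  out ∅∪∅=∅
  n9('a'): parent n0 fail=0; on 'a' 0 → fail=0;  out ∅∪∅=∅
  n2('dc'): parent n1 fail=0; on 'c' 0 → fail=0;  out ∅∪∅=∅
  n6('da'): parent n1 fail=0; on 'a' 0 → fail=9;  out ∅∪∅=∅
  n10('ac'): parent n9 fail=0; on 'c' 0 → fail=0;  out ∅∪∅=∅
  n3('dca'): parent n2 fail=0; on 'a' 0 → fail=9;  out ∅∪∅=∅
  n7('dac'): parent n6 fail=9; on 'c' 9 → fail=10;  out ∅∪∅=∅
  n11('acc'): parent n10 fail=0; on 'c' 0 → fail=0;  out {2}∪∅={2}
  n4('dcae'): parent n3 fail=9; on 'e' 9→0 → fail=0;  out ∅∪∅=∅
  n8('dacc'): parent n7 fail=10; on 'c' 10 → fail=11;  out {1}∪{2}={1,2}
  n5('dcaea'): parent n4 fail=0; on 'a' 0 → fail=9;  out {0}∪∅={0}

Scan:
i=0 'd': node 0→1
i=1 'c': node 1→2
i=2 'a': node 2→3
i=3 'e': node 3→4
i=4 'a': node 4→5  → match P0@[0:4]
i=5 'd': node 5→1 (via fail)
i=6 'a': node 1→6
i=7 'c': node 6→7
i=8 'c': node 7→8  → match P1@[5:8],P2@[6:8]
i=9 'd': node 8→1 (via fail)
i=10 'c': node 1→2
i=11 'a': node 2→3
i=12 'e': node 3→4
i=13 'a': node 4→5  → match P0@[9:13]
i=14 'a': node 5→9 (via fail)
i=15 'c': node 9→10
i=16 'c': node 10→11  → match P2@[14:16]
i=17 'b': node 11→0 (via fail)
i=18 'e': node 0→0
i=19 'd': node 0→1
i=20 'd': node 1→1 (via fail)
i=21 'c': node 1→2
i=22 'a': node 2→3
i=23 'e': node 3→4
i=24 'a': node 4→5  → match P0@[20:24]
i=25 'a': node 5→9 (via fail)
i=26 'b': node 9→0 (via fail)
i=27 'd': node 0→1
i=28 'c': node 1→2

All matches (sorted): [[4,0],[8,1],[8,2],[13,0],[16,2],[24,0]]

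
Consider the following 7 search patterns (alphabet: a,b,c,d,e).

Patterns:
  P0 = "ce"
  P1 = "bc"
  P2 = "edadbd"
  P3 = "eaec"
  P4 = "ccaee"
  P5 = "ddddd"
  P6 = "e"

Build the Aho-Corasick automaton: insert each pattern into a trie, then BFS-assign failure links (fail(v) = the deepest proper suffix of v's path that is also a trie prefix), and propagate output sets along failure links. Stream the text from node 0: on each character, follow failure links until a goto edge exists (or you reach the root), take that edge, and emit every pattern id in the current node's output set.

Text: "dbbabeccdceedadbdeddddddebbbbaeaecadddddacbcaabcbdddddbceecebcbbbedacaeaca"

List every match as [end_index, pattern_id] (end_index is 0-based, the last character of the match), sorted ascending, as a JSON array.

Build:
Trie (insert patterns):
  0='ε' goto b→3 c→1 d→18 e→5
  1='c' goto c→14 e→2
  2='ce' goto ·  ←P0
  3='b' goto c→4
  4='bc' goto ·  ←P1
  5='e' goto a→11 d→6  ←P6
  6='ed' goto a→7
  7='eda' goto d→8
  8='edad' goto b→9
  9='edadb' goto d→10
  10='edadbd' goto ·  ←P2
  11='ea' goto e→12
  12='eae' goto c→13
  13='eaec' goto ·  ←P3
  14='cc' goto a→15
  15='cca' goto e→16
  16='ccae' goto e→17
  17='ccaee' goto ·  ←P4
  18='d' goto d→19
  19='dd' goto d→20
  20='ddd' goto d→21
  21='dddd' goto d→22
  22='ddddd' goto ·  ←P5

BFS fail/out derivation:
  fail(1) 'c': from fail(0)=0 chase 'c': 0 ⇒ 0;  out=∅∪out(0)=∅
  fail(3) 'b': from fail(0)=0 chase 'b': 0 ⇒ 0;  out=∅∪out(0)=∅
  fail(5) 'e': from fail(0)=0 chase 'e': 0 ⇒ 0;  out={6}∪out(0)={6}
  fail(18) 'd': from fail(0)=0 chase 'd': 0 ⇒ 0;  out=∅∪out(0)=∅
  fail(2) 'ce': from fail(1)=0 chase 'e': 0 ⇒ 5;  out={0}∪out(5)={0,6}
  fail(4) 'bc': from fail(3)=0 chase 'c': 0 ⇒ 1;  out={1}∪out(1)={1}
  fail(6) 'ed': from fail(5)=0 chase 'd': 0 ⇒ 18;  out=∅∪out(18)=∅
  fail(11) 'ea': from fail(5)=0 chase 'a': 0 ⇒ 0;  out=∅∪out(0)=∅
  fail(14) 'cc': from fail(1)=0 chase 'c': 0 ⇒ 1;  out=∅∪out(1)=∅
  fail(19) 'dd': from fail(18)=0 chase 'd': 0 ⇒ 18;  out=∅∪out(18)=∅
  fail(7) 'eda': from fail(6)=18 chase 'a': 18→0 ⇒ 0;  out=∅∪out(0)=∅
  fail(12) 'eae': from fail(11)=0 chase 'e': 0 ⇒ 5;  out=∅∪out(5)={6}
  fail(15) 'cca': from fail(14)=1 chase 'a': 1→0 ⇒ 0;  out=∅∪out(0)=∅
  fail(20) 'ddd': from fail(19)=18 chase 'd': 18 ⇒ 19;  out=∅∪out(19)=∅
  fail(8) 'edad': from fail(7)=0 chase 'd': 0 ⇒ 18;  out=∅∪out(18)=∅
  fail(13) 'eaec': from fail(12)=5 chase 'c': 5→0 ⇒ 1;  out={3}∪out(1)={3}
  fail(16) 'ccae': from fail(15)=0 chase 'e': 0 ⇒ 5;  out=∅∪out(5)={6}
  fail(21) 'dddd': from fail(20)=19 chase 'd': 19 ⇒ 20;  out=∅∪out(20)=∅
  fail(9) 'edadb': from fail(8)=18 chase 'b': 18→0 ⇒ 3;  out=∅∪out(3)=∅
  fail(17) 'ccaee': from fail(16)=5 chase 'e': 5→0 ⇒ 5;  out={4}∪out(5)={4,6}
  fail(22) 'ddddd': from fail(21)=20 chase 'd': 20 ⇒ 21;  out={5}∪out(21)={5}
  fail(10) 'edadbd': from fail(9)=3 chase 'd': 3→0 ⇒ 18;  out={2}∪out(18)={2}

Run:
[0] read 'd'  n0⇒n18
[1] read 'b'  n18⇒n3 ·f
[2] read 'b'  n3⇒n3 ·f
[3] read 'a'  n3⇒n0 ·f
[4] read 'b'  n0⇒n3
[5] read 'e'  n3⇒n5 ·f  emit P6@[5:5]
[6] read 'c'  n5⇒n1 ·f
[7] read 'c'  n1⇒n14
[8] read 'd'  n14⇒n18 ·f
[9] read 'c'  n18⇒n1 ·f
[10] read 'e'  n1⇒n2  emit P0@[9:10],P6@[10:10]
[11] read 'e'  n2⇒n5 ·f  emit P6@[11:11]
[12] read 'd'  n5⇒n6
[13] read 'a'  n6⇒n7
[14] read 'd'  n7⇒n8
[15] read 'b'  n8⇒n9
[16] read 'd'  n9⇒n10  emit P2@[11:16]
[17] read 'e'  n10⇒n5 ·f  emit P6@[17:17]
[18] read 'd'  n5⇒n6
[19] read 'd'  n6⇒n19 ·f
[20] read 'd'  n19⇒n20
[21] read 'd'  n20⇒n21
[22] read 'd'  n21⇒n22  emit P5@[18:22]
[23] read 'd'  n22⇒n22 ·f  emit P5@[19:23]
[24] read 'e'  n22⇒n5 ·f  emit P6@[24:24]
[25] read 'b'  n5⇒n3 ·f
[26] read 'b'  n3⇒n3 ·f
[27] read 'b'  n3⇒n3 ·f
[28] read 'b'  n3⇒n3 ·f
[29] read 'a'  n3⇒n0 ·f
[30] read 'e'  n0⇒n5  emit P6@[30:30]
[31] read 'a'  n5⇒n11
[32] read 'e'  n11⇒n12  emit P6@[32:32]
[33] read 'c'  n12⇒n13  emit P3@[30:33]
[34] read 'a'  n13⇒n0 ·f
[35] read 'd'  n0⇒n18
[36] read 'd'  n18⇒n19
[37] read 'd'  n19⇒n20
[38] read 'd'  n20⇒n21
[39] read 'd'  n21⇒n22  emit P5@[35:39]
[40] read 'a'  n22⇒n0 ·f
[41] read 'c'  n0⇒n1
[42] read 'b'  n1⇒n3 ·f
[43] read 'c'  n3⇒n4  emit P1@[42:43]
[44] read 'a'  n4⇒n0 ·f
[45] read 'a'  n0⇒n0
[46] read 'b'  n0⇒n3
[47] read 'c'  n3⇒n4  emit P1@[46:47]
[48] read 'b'  n4⇒n3 ·f
[49] read 'd'  n3⇒n18 ·f
[50] read 'd'  n18⇒n19
[51] read 'd'  n19⇒n20
[52] read 'd'  n20⇒n21
[53] read 'd'  n21⇒n22  emit P5@[49:53]
[54] read 'b'  n22⇒n3 ·f
[55] read 'c'  n3⇒n4  emit P1@[54:55]
[56] read 'e'  n4⇒n2 ·f  emit P0@[55:56],P6@[56:56]
[57] read 'e'  n2⇒n5 ·f  emit P6@[57:57]
[58] read 'c'  n5⇒n1 ·f
[59] read 'e'  n1⇒n2  emit P0@[58:59],P6@[59:59]
[60] read 'b'  n2⇒n3 ·f
[61] read 'c'  n3⇒n4  emit P1@[60:61]
[62] read 'b'  n4⇒n3 ·f
[63] read 'b'  n3⇒n3 ·f
[64] read 'b'  n3⇒n3 ·f
[65] read 'e'  n3⇒n5 ·f  emit P6@[65:65]
[66] read 'd'  n5⇒n6
[67] read 'a'  n6⇒n7
[68] read 'c'  n7⇒n1 ·f
[69] read 'a'  n1⇒n0 ·f
[70] read 'e'  n0⇒n5  emit P6@[70:70]
[71] read 'a'  n5⇒n11
[72] read 'c'  n11⇒n1 ·f
[73] read 'a'  n1⇒n0 ·f

All matches (sorted): [[5,6],[10,0],[10,6],[11,6],[16,2],[17,6],[22,5],[23,5],[24,6],[30,6],[32,6],[33,3],[39,5],[43,1],[47,1],[53,5],[55,1],[56,0],[56,6],[57,6],[59,0],[59,6],[61,1],[65,6],[70,6]]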